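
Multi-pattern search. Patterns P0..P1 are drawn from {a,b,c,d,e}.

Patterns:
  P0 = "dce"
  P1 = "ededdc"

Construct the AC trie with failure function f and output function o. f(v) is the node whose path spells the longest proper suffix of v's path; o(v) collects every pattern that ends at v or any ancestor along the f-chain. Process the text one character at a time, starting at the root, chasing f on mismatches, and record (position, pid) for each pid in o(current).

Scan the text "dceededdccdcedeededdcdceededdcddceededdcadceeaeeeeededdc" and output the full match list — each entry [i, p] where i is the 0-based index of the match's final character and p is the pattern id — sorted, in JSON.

Construct AC machine:
Trie (insert patterns):
  0='ε' goto d→1 e→4
  1='d' goto c→2
  2='dc' goto e→3
  3='dce' goto ·  ←P0
  4='e' goto d→5
  5='ed' goto e→6
  6='ede' goto d→7
  7='eded' goto d→8
  8='ededd' goto c→9
  9='ededdc' goto ·  ←P1

Failure links (BFS by depth):
  fail(1) 'd': from fail(0)=0 chase 'd': 0 ⇒ 0;  out=∅∪out(0)=∅
  fail(4) 'e': from fail(0)=0 chase 'e': 0 ⇒ 0;  out=∅∪out(0)=∅
  fail(2) 'dc': from fail(1)=0 chase 'c': 0 ⇒ 0;  out=∅∪out(0)=∅
  fail(5) 'ed': from fail(4)=0 chase 'd': 0 ⇒ 1;  out=∅∪out(1)=∅
  fail(3) 'dce': from fail(2)=0 chase 'e': 0 ⇒ 4;  out={0}∪out(4)={0}
  fail(6) 'ede': from fail(5)=1 chase 'e': 1→0 ⇒ 4;  out=∅∪out(4)=∅
  fail(7) 'eded': from fail(6)=4 chase 'd': 4 ⇒ 5;  out=∅∪out(5)=∅
  fail(8) 'ededd': from fail(7)=5 chase 'd': 5→1→0 ⇒ 1;  out=∅∪out(1)=∅
  fail(9) 'ededdc': from fail(8)=1 chase 'c': 1 ⇒ 2;  out={1}∪out(2)={1}

Run:
pos 0 'd': at 1
pos 1 'c': at 2
pos 2 'e': at 3  ** P0@[0:2]
pos 3 'e': at 4 (fail-walked)
pos 4 'd': at 5
pos 5 'e': at 6
pos 6 'd': at 7
pos 7 'd': at 8
pos 8 'c': at 9  ** P1@[3:8]
pos 9 'c': at 0 (fail-walked)
pos 10 'd': at 1
pos 11 'c': at 2
pos 12 'e': at 3  ** P0@[10:12]
pos 13 'd': at 5 (fail-walked)
pos 14 'e': at 6
pos 15 'e': at 4 (fail-walked)
pos 16 'd': at 5
pos 17 'e': at 6
pos 18 'd': at 7
pos 19 'd': at 8
pos 20 'c': at 9  ** P1@[15:20]
pos 21 'd': at 1 (fail-walked)
pos 22 'c': at 2
pos 23 'e': at 3  ** P0@[21:23]
pos 24 'e': at 4 (fail-walked)
pos 25 'd': at 5
pos 26 'e': at 6
pos 27 'd': at 7
pos 28 'd': at 8
pos 29 'c': at 9  ** P1@[24:29]
pos 30 'd': at 1 (fail-walked)
pos 31 'd': at 1 (fail-walked)
pos 32 'c': at 2
pos 33 'e': at 3  ** P0@[31:33]
pos 34 'e': at 4 (fail-walked)
pos 35 'd': at 5
pos 36 'e': at 6
pos 37 'd': at 7
pos 38 'd': at 8
pos 39 'c': at 9  ** P1@[34:39]
pos 40 'a': at 0 (fail-walked)
pos 41 'd': at 1
pos 42 'c': at 2
pos 43 'e': at 3  ** P0@[41:43]
pos 44 'e': at 4 (fail-walked)
pos 45 'a': at 0 (fail-walked)
pos 46 'e': at 4
pos 47 'e': at 4 (fail-walked)
pos 48 'e': at 4 (fail-walked)
pos 49 'e': at 4 (fail-walked)
pos 50 'e': at 4 (fail-walked)
pos 51 'd': at 5
pos 52 'e': at 6
pos 53 'd': at 7
pos 54 'd': at 8
pos 55 'c': at 9  ** P1@[50:55]

Matches: [[2,0],[8,1],[12,0],[20,1],[23,0],[29,1],[33,0],[39,1],[43,0],[55,1]]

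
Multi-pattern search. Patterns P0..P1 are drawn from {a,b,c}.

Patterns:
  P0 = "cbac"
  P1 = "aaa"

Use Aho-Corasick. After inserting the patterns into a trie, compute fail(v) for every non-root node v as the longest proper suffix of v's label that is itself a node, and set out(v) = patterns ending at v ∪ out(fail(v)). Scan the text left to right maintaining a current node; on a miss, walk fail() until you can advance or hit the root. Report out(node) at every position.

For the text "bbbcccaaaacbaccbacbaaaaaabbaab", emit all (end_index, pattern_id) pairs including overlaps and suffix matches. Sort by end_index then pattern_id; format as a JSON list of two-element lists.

Construct AC machine:
Trie (insert patterns):
  0='ε' goto a→5 c→1
  1='c' goto b→2
  2='cb' goto a→3
  3='cba' goto c→4
  4='cbac' goto ·  ←P0
  5='a' goto a→6
  6='aa' goto a→7
  7='aaa' goto ·  ←P1

BFS fail/out derivation:
  n1('c'): parent n0 fail=0; on 'c' 0 → fail=0;  out ∅∪∅=∅
  n5('a'): parent n0 fail=0; on 'a' 0 → fail=0;  out ∅∪∅=∅
  n2('cb'): parent n1 fail=0; on 'b' 0 → fail=0;  out ∅∪∅=∅
  n6('aa'): parent n5 fail=0; on 'a' 0 → fail=5;  out ∅∪∅=∅
  n3('cba'): parent n2 fail=0; on 'a' 0 → fail=5;  out ∅∪∅=∅
  n7('aaa'): parent n6 fail=5; on 'a' 5 → fail=6;  out {1}∪∅={1}
  n4('cbac'): parent n3 fail=5; on 'c' 5→0 → fail=1;  out {0}∪∅={0}

Scan:
i=0 'b': node 0→0
i=1 'b': node 0→0
i=2 'b': node 0→0
i=3 'c': node 0→1
i=4 'c': node 1→1 (via fail)
i=5 'c': node 1→1 (via fail)
i=6 'a': node 1→5 (via fail)
i=7 'a': node 5→6
i=8 'a': node 6→7  emit P1@[6:8]
i=9 'a': node 7→7 (via fail)  emit P1@[7:9]
i=10 'c': node 7→1 (via fail)
i=11 'b': node 1→2
i=12 'a': node 2→3
i=13 'c': node 3→4  emit P0@[10:13]
i=14 'c': node 4→1 (via fail)
i=15 'b': node 1→2
i=16 'a': node 2→3
i=17 'c': node 3→4  emit P0@[14:17]
i=18 'b': node 4→2 (via fail)
i=19 'a': node 2→3
i=20 'a': node 3→6 (via fail)
i=21 'a': node 6→7  emit P1@[19:21]
i=22 'a': node 7→7 (via fail)  emit P1@[20:22]
i=23 'a': node 7→7 (via fail)  emit P1@[21:23]
i=24 'a': node 7→7 (via fail)  emit P1@[22:24]
i=25 'b': node 7→0 (via fail)
i=26 'b': node 0→0
i=27 'a': node 0→5
i=28 'a': node 5→6
i=29 'b': node 6→0 (via fail)

Matches: [[8,1],[9,1],[13,0],[17,0],[21,1],[22,1],[23,1],[24,1]]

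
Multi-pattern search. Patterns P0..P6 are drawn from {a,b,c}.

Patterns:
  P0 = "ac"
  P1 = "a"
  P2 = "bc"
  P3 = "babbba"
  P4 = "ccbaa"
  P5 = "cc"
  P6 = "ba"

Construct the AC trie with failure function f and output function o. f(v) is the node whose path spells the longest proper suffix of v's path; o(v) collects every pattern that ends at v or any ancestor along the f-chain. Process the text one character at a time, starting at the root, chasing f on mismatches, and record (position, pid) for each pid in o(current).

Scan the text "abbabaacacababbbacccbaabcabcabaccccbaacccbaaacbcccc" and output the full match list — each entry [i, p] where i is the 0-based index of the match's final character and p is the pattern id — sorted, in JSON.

Build automaton:
Trie nodes:
  0='ε' goto a→1 b→3 c→10
  1='a' goto c→2  ←P1
  2='ac' goto ·  ←P0
  3='b' goto a→5 c→4
  4='bc' goto ·  ←P2
  5='ba' goto b→6  ←P6
  6='bab' goto b→7
  7='babb' goto b→8
  8='babbb' goto a→9
  9='babbba' goto ·  ←P3
  10='c' goto c→11
  11='cc' goto b→12  ←P5
  12='ccb' goto a→13
  13='ccba' goto a→14
  14='ccbaa' goto ·  ←P4

Failure links (BFS by depth):
  n1('a'): parent n0 fail=0; on 'a' 0 → fail=0;  out {1}∪∅={1}
  n3('b'): parent n0 fail=0; on 'b' 0 → fail=0;  out ∅∪∅=∅
  n10('c'): parent n0 fail=0; on 'c' 0 → fail=0;  out ∅∪∅=∅
  n2('ac'): parent n1 fail=0; on 'c' 0 → fail=10;  out {0}∪∅={0}
  n4('bc'): parent n3 fail=0; on 'c' 0 → fail=10;  out {2}∪∅={2}
  n5('ba'): parent n3 fail=0; on 'a' 0 → fail=1;  out {6}∪{1}={1,6}
  n11('cc'): parent n10 fail=0; on 'c' 0 → fail=10;  out {5}∪∅={5}
  n6('bab'): parent n5 fail=1; on 'b' 1→0 → fail=3;  out ∅∪∅=∅
  n12('ccb'): parent n11 fail=10; on 'b' 10→0 → fail=3;  out ∅∪∅=∅
  n7('babb'): parent n6 fail=3; on 'b' 3→0 → fail=3;  out ∅∪∅=∅
  n13('ccba'): parent n12 fail=3; on 'a' 3 → fail=5;  out ∅∪{1,6}={1,6}
  n8('babbb'): parent n7 fail=3; on 'b' 3→0 → fail=3;  out ∅∪∅=∅
  n14('ccbaa'): parent n13 fail=5; on 'a' 5→1→0 → fail=1;  out {4}∪{1}={1,4}
  n9('babbba'): parent n8 fail=3; on 'a' 3 → fail=5;  out {3}∪{1,6}={1,3,6}

Scan:
pos 0 'a': at 1  emit P1@[0:0]
pos 1 'b': at 3 (fail-walked)
pos 2 'b': at 3 (fail-walked)
pos 3 'a': at 5  emit P1@[3:3],P6@[2:3]
pos 4 'b': at 6
pos 5 'a': at 5 (fail-walked)  emit P1@[5:5],P6@[4:5]
pos 6 'a': at 1 (fail-walked)  emit P1@[6:6]
pos 7 'c': at 2  emit P0@[6:7]
pos 8 'a': at 1 (fail-walked)  emit P1@[8:8]
pos 9 'c': at 2  emit P0@[8:9]
pos 10 'a': at 1 (fail-walked)  emit P1@[10:10]
pos 11 'b': at 3 (fail-walked)
pos 12 'a': at 5  emit P1@[12:12],P6@[11:12]
pos 13 'b': at 6
pos 14 'b': at 7
pos 15 'b': at 8
pos 16 'a': at 9  emit P1@[16:16],P3@[11:16],P6@[15:16]
pos 17 'c': at 2 (fail-walked)  emit P0@[16:17]
pos 18 'c': at 11 (fail-walked)  emit P5@[17:18]
pos 19 'c': at 11 (fail-walked)  emit P5@[18:19]
pos 20 'b': at 12
pos 21 'a': at 13  emit P1@[21:21],P6@[20:21]
pos 22 'a': at 14  emit P1@[22:22],P4@[18:22]
pos 23 'b': at 3 (fail-walked)
pos 24 'c': at 4  emit P2@[23:24]
pos 25 'a': at 1 (fail-walked)  emit P1@[25:25]
pos 26 'b': at 3 (fail-walked)
pos 27 'c': at 4  emit P2@[26:27]
pos 28 'a': at 1 (fail-walked)  emit P1@[28:28]
pos 29 'b': at 3 (fail-walked)
pos 30 'a': at 5  emit P1@[30:30],P6@[29:30]
pos 31 'c': at 2 (fail-walked)  emit P0@[30:31]
pos 32 'c': at 11 (fail-walked)  emit P5@[31:32]
pos 33 'c': at 11 (fail-walked)  emit P5@[32:33]
pos 34 'c': at 11 (fail-walked)  emit P5@[33:34]
pos 35 'b': at 12
pos 36 'a': at 13  emit P1@[36:36],P6@[35:36]
pos 37 'a': at 14  emit P1@[37:37],P4@[33:37]
pos 38 'c': at 2 (fail-walked)  emit P0@[37:38]
pos 39 'c': at 11 (fail-walked)  emit P5@[38:39]
pos 40 'c': at 11 (fail-walked)  emit P5@[39:40]
pos 41 'b': at 12
pos 42 'a': at 13  emit P1@[42:42],P6@[41:42]
pos 43 'a': at 14  emit P1@[43:43],P4@[39:43]
pos 44 'a': at 1 (fail-walked)  emit P1@[44:44]
pos 45 'c': at 2  emit P0@[44:45]
pos 46 'b': at 3 (fail-walked)
pos 47 'c': at 4  emit P2@[46:47]
pos 48 'c': at 11 (fail-walked)  emit P5@[47:48]
pos 49 'c': at 11 (fail-walked)  emit P5@[48:49]
pos 50 'c': at 11 (fail-walked)  emit P5@[49:50]

Result: [[0,1],[3,1],[3,6],[5,1],[5,6],[6,1],[7,0],[8,1],[9,0],[10,1],[12,1],[12,6],[16,1],[16,3],[16,6],[17,0],[18,5],[19,5],[21,1],[21,6],[22,1],[22,4],[24,2],[25,1],[27,2],[28,1],[30,1],[30,6],[31,0],[32,5],[33,5],[34,5],[36,1],[36,6],[37,1],[37,4],[38,0],[39,5],[40,5],[42,1],[42,6],[43,1],[43,4],[44,1],[45,0],[47,2],[48,5],[49,5],[50,5]]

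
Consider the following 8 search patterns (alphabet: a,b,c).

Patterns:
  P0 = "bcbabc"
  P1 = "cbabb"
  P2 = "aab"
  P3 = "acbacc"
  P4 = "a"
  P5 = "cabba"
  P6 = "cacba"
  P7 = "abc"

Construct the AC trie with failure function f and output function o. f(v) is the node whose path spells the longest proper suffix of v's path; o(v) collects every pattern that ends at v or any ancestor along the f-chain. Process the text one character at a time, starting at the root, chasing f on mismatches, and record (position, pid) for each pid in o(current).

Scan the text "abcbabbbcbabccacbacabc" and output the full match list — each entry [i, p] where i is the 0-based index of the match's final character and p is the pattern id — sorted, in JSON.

Construct AC machine:
Trie nodes:
  0='ε' goto a→12 b→1 c→7
  1='b' goto c→2
  2='bc' goto b→3
  3='bcb' goto a→4
  4='bcba' goto b→5
  5='bcbab' goto c→6
  6='bcbabc' goto ·  ←P0
  7='c' goto a→20 b→8
  8='cb' goto a→9
  9='cba' goto b→10
  10='cbab' goto b→11
  11='cbabb' goto ·  ←P1
  12='a' goto a→13 b→27 c→15  ←P4
  13='aa' goto b→14
  14='aab' goto ·  ←P2
  15='ac' goto b→16
  16='acb' goto a→17
  17='acba' goto c→18
  18='acbac' goto c→19
  19='acbacc' goto ·  ←P3
  20='ca' goto b→21 c→24
  21='cab' goto b→22
  22='cabb' goto a→23
  23='cabba' goto ·  ←P5
  24='cac' goto b→25
  25='cacb' goto a→26
  26='cacba' goto ·  ←P6
  27='ab' goto c→28
  28='abc' goto ·  ←P7

Failure links (BFS by depth):
  n1('b'): parent n0 fail=0; on 'b' 0 → fail=0;  out ∅∪∅=∅
  n7('c'): parent n0 fail=0; on 'c' 0 → fail=0;  out ∅∪∅=∅
  n12('a'): parent n0 fail=0; on 'a' 0 → fail=0;  out {4}∪∅={4}
  n2('bc'): parent n1 fail=0; on 'c' 0 → fail=7;  out ∅∪∅=∅
  n8('cb'): parent n7 fail=0; on 'b' 0 → fail=1;  out ∅∪∅=∅
  n13('aa'): parent n12 fail=0; on 'a' 0 → fail=12;  out ∅∪{4}={4}
  n15('ac'): parent n12 fail=0; on 'c' 0 → fail=7;  out ∅∪∅=∅
  n20('ca'): parent n7 fail=0; on 'a' 0 → fail=12;  out ∅∪{4}={4}
  n27('ab'): parent n12 fail=0; on 'b' 0 → fail=1;  out ∅∪∅=∅
  n3('bcb'): parent n2 fail=7; on 'b' 7 → fail=8;  out ∅∪∅=∅
  n9('cba'): parent n8 fail=1; on 'a' 1→0 → fail=12;  out ∅∪{4}={4}
  n14('aab'): parent n13 fail=12; on 'b' 12 → fail=27;  out {2}∪∅={2}
  n16('acb'): parent n15 fail=7; on 'b' 7 → fail=8;  out ∅∪∅=∅
  n21('cab'): parent n20 fail=12; on 'b' 12 → fail=27;  out ∅∪∅=∅
  n24('cac'): parent n20 fail=12; on 'c' 12 → fail=15;  out ∅∪∅=∅
  n28('abc'): parent n27 fail=1; on 'c' 1 → fail=2;  out {7}∪∅={7}
  n4('bcba'): parent n3 fail=8; on 'a' 8 → fail=9;  out ∅∪{4}={4}
  n10('cbab'): parent n9 fail=12; on 'b' 12 → fail=27;  out ∅∪∅=∅
  n17('acba'): parent n16 fail=8; on 'a' 8 → fail=9;  out ∅∪{4}={4}
  n22('cabb'): parent n21 fail=27; on 'b' 27→1→0 → fail=1;  out ∅∪∅=∅
  n25('cacb'): parent n24 fail=15; on 'b' 15 → fail=16;  out ∅∪∅=∅
  n5('bcbab'): parent n4 fail=9; on 'b' 9 → fail=10;  out ∅∪∅=∅
  n11('cbabb'): parent n10 fail=27; on 'b' 27→1→0 → fail=1;  out {1}∪∅={1}
  n18('acbac'): parent n17 fail=9; on 'c' 9→12 → fail=15;  out ∅∪∅=∅
  n23('cabba'): parent n22 fail=1; on 'a' 1→0 → fail=12;  out {5}∪{4}={4,5}
  n26('cacba'): parent n25 fail=16; on 'a' 16 → fail=17;  out {6}∪{4}={4,6}
  n6('bcbabc'): parent n5 fail=10; on 'c' 10→27 → fail=28;  out {0}∪{7}={0,7}
  n19('acbacc'): parent n18 fail=15; on 'c' 15→7→0 → fail=7;  out {3}∪∅={3}

Run:
i=0 'a': node 0→12  ** P4@[0:0]
i=1 'b': node 12→27
i=2 'c': node 27→28  ** P7@[0:2]
i=3 'b': node 28→3 (fail-walked)
i=4 'a': node 3→4  ** P4@[4:4]
i=5 'b': node 4→5
i=6 'b': node 5→11 (fail-walked)  ** P1@[2:6]
i=7 'b': node 11→1 (fail-walked)
i=8 'c': node 1→2
i=9 'b': node 2→3
i=10 'a': node 3→4  ** P4@[10:10]
i=11 'b': node 4→5
i=12 'c': node 5→6  ** P0@[7:12],P7@[10:12]
i=13 'c': node 6→7 (fail-walked)
i=14 'a': node 7→20  ** P4@[14:14]
i=15 'c': node 20→24
i=16 'b': node 24→25
i=17 'a': node 25→26  ** P4@[17:17],P6@[13:17]
i=18 'c': node 26→18 (fail-walked)
i=19 'a': node 18→20 (fail-walked)  ** P4@[19:19]
i=20 'b': node 20→21
i=21 'c': node 21→28 (fail-walked)  ** P7@[19:21]

All matches (sorted): [[0,4],[2,7],[4,4],[6,1],[10,4],[12,0],[12,7],[14,4],[17,4],[17,6],[19,4],[21,7]]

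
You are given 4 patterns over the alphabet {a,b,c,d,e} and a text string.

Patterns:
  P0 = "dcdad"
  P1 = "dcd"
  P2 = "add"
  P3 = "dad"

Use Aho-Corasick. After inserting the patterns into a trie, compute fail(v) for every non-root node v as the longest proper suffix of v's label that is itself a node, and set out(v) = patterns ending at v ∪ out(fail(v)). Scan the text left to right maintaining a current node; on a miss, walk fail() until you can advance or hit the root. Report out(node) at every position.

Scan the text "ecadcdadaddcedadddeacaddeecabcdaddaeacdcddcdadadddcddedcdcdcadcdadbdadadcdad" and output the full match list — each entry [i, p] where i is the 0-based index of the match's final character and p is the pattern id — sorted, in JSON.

Build:
Trie nodes:
  0='ε' goto a→6 d→1
  1='d' goto a→9 c→2
  2='dc' goto d→3
  3='dcd' goto a→4  ←P1
  4='dcda' goto d→5
  5='dcdad' goto ·  ←P0
  6='a' goto d→7
  7='ad' goto d→8
  8='add' goto ·  ←P2
  9='da' goto d→10
  10='dad' goto ·  ←P3

BFS fail/out derivation:
  fail(1) 'd': from fail(0)=0 chase 'd': 0 ⇒ 0;  out=∅∪out(0)=∅
  fail(6) 'a': from fail(0)=0 chase 'a': 0 ⇒ 0;  out=∅∪out(0)=∅
  fail(2) 'dc': from fail(1)=0 chase 'c': 0 ⇒ 0;  out=∅∪out(0)=∅
  fail(7) 'ad': from fail(6)=0 chase 'd': 0 ⇒ 1;  out=∅∪out(1)=∅
  fail(9) 'da': from fail(1)=0 chase 'a': 0 ⇒ 6;  out=∅∪out(6)=∅
  fail(3) 'dcd': from fail(2)=0 chase 'd': 0 ⇒ 1;  out={1}∪out(1)={1}
  fail(8) 'add': from fail(7)=1 chase 'd': 1→0 ⇒ 1;  out={2}∪out(1)={2}
  fail(10) 'dad': from fail(9)=6 chase 'd': 6 ⇒ 7;  out={3}∪out(7)={3}
  fail(4) 'dcda': from fail(3)=1 chase 'a': 1 ⇒ 9;  out=∅∪out(9)=∅
  fail(5) 'dcdad': from fail(4)=9 chase 'd': 9 ⇒ 10;  out={0}∪out(10)={0,3}

Scan:
i=0 'e': node 0→0
i=1 'c': node 0→0
i=2 'a': node 0→6
i=3 'd': node 6→7
i=4 'c': node 7→2 (fail-walked)
i=5 'd': node 2→3  ** P1@[3:5]
i=6 'a': node 3→4
i=7 'd': node 4→5  ** P0@[3:7],P3@[5:7]
i=8 'a': node 5→9 (fail-walked)
i=9 'd': node 9→10  ** P3@[7:9]
i=10 'd': node 10→8 (fail-walked)  ** P2@[8:10]
i=11 'c': node 8→2 (fail-walked)
i=12 'e': node 2→0 (fail-walked)
i=13 'd': node 0→1
i=14 'a': node 1→9
i=15 'd': node 9→10  ** P3@[13:15]
i=16 'd': node 10→8 (fail-walked)  ** P2@[14:16]
i=17 'd': node 8→1 (fail-walked)
i=18 'e': node 1→0 (fail-walked)
i=19 'a': node 0→6
i=20 'c': node 6→0 (fail-walked)
i=21 'a': node 0→6
i=22 'd': node 6→7
i=23 'd': node 7→8  ** P2@[21:23]
i=24 'e': node 8→0 (fail-walked)
i=25 'e': node 0→0
i=26 'c': node 0→0
i=27 'a': node 0→6
i=28 'b': node 6→0 (fail-walked)
i=29 'c': node 0→0
i=30 'd': node 0→1
i=31 'a': node 1→9
i=32 'd': node 9→10  ** P3@[30:32]
i=33 'd': node 10→8 (fail-walked)  ** P2@[31:33]
i=34 'a': node 8→9 (fail-walked)
i=35 'e': node 9→0 (fail-walked)
i=36 'a': node 0→6
i=37 'c': node 6→0 (fail-walked)
i=38 'd': node 0→1
i=39 'c': node 1→2
i=40 'd': node 2→3  ** P1@[38:40]
i=41 'd': node 3→1 (fail-walked)
i=42 'c': node 1→2
i=43 'd': node 2→3  ** P1@[41:43]
i=44 'a': node 3→4
i=45 'd': node 4→5  ** P0@[41:45],P3@[43:45]
i=46 'a': node 5→9 (fail-walked)
i=47 'd': node 9→10  ** P3@[45:47]
i=48 'd': node 10→8 (fail-walked)  ** P2@[46:48]
i=49 'd': node 8→1 (fail-walked)
i=50 'c': node 1→2
i=51 'd': node 2→3  ** P1@[49:51]
i=52 'd': node 3→1 (fail-walked)
i=53 'e': node 1→0 (fail-walked)
i=54 'd': node 0→1
i=55 'c': node 1→2
i=56 'd': node 2→3  ** P1@[54:56]
i=57 'c': node 3→2 (fail-walked)
i=58 'd': node 2→3  ** P1@[56:58]
i=59 'c': node 3→2 (fail-walked)
i=60 'a': node 2→6 (fail-walked)
i=61 'd': node 6→7
i=62 'c': node 7→2 (fail-walked)
i=63 'd': node 2→3  ** P1@[61:63]
i=64 'a': node 3→4
i=65 'd': node 4→5  ** P0@[61:65],P3@[63:65]
i=66 'b': node 5→0 (fail-walked)
i=67 'd': node 0→1
i=68 'a': node 1→9
i=69 'd': node 9→10  ** P3@[67:69]
i=70 'a': node 10→9 (fail-walked)
i=71 'd': node 9→10  ** P3@[69:71]
i=72 'c': node 10→2 (fail-walked)
i=73 'd': node 2→3  ** P1@[71:73]
i=74 'a': node 3→4
i=75 'd': node 4→5  ** P0@[71:75],P3@[73:75]

Matches: [[5,1],[7,0],[7,3],[9,3],[10,2],[15,3],[16,2],[23,2],[32,3],[33,2],[40,1],[43,1],[45,0],[45,3],[47,3],[48,2],[51,1],[56,1],[58,1],[63,1],[65,0],[65,3],[69,3],[71,3],[73,1],[75,0],[75,3]]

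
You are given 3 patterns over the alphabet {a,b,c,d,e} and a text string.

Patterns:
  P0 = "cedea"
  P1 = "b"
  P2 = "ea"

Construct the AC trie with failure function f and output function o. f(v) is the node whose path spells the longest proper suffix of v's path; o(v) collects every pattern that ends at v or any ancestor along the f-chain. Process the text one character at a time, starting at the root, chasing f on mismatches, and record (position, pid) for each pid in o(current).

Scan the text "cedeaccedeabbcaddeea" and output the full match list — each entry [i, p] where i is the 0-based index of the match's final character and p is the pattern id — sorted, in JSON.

Build:
Trie nodes:
  0='ε' goto b→6 c→1 e→7
  1='c' goto e→2
  2='ce' goto d→3
  3='ced' goto e→4
  4='cede' goto a→5
  5='cedea' goto ·  ←P0
  6='b' goto ·  ←P1
  7='e' goto a→8
  8='ea' goto ·  ←P2

Failure links (BFS by depth):
  fail(1) 'c': from fail(0)=0 chase 'c': 0 ⇒ 0;  out=∅∪out(0)=∅
  fail(6) 'b': from fail(0)=0 chase 'b': 0 ⇒ 0;  out={1}∪out(0)={1}
  fail(7) 'e': from fail(0)=0 chase 'e': 0 ⇒ 0;  out=∅∪out(0)=∅
  fail(2) 'ce': from fail(1)=0 chase 'e': 0 ⇒ 7;  out=∅∪out(7)=∅
  fail(8) 'ea': from fail(7)=0 chase 'a': 0 ⇒ 0;  out={2}∪out(0)={2}
  fail(3) 'ced': from fail(2)=7 chase 'd': 7→0 ⇒ 0;  out=∅∪out(0)=∅
  fail(4) 'cede': from fail(3)=0 chase 'e': 0 ⇒ 7;  out=∅∪out(7)=∅
  fail(5) 'cedea': from fail(4)=7 chase 'a': 7 ⇒ 8;  out={0}∪out(8)={0,2}

Text stream:
pos 0 'c': at 1
pos 1 'e': at 2
pos 2 'd': at 3
pos 3 'e': at 4
pos 4 'a': at 5  ** P0@[0:4],P2@[3:4]
pos 5 'c': at 1 (fail-walked)
pos 6 'c': at 1 (fail-walked)
pos 7 'e': at 2
pos 8 'd': at 3
pos 9 'e': at 4
pos 10 'a': at 5  ** P0@[6:10],P2@[9:10]
pos 11 'b': at 6 (fail-walked)  ** P1@[11:11]
pos 12 'b': at 6 (fail-walked)  ** P1@[12:12]
pos 13 'c': at 1 (fail-walked)
pos 14 'a': at 0 (fail-walked)
pos 15 'd': at 0
pos 16 'd': at 0
pos 17 'e': at 7
pos 18 'e': at 7 (fail-walked)
pos 19 'a': at 8  ** P2@[18:19]

Result: [[4,0],[4,2],[10,0],[10,2],[11,1],[12,1],[19,2]]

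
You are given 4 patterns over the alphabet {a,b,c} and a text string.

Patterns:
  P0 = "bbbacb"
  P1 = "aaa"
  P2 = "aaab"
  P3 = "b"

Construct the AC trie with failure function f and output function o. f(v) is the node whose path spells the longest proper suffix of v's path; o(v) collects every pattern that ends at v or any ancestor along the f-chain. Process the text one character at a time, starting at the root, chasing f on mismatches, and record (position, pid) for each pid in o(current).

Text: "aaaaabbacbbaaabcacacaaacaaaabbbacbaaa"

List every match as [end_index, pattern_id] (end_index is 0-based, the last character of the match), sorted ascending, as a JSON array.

Build:
Trie nodes:
  0='ε' goto a→7 b→1
  1='b' goto b→2  ←P3
  2='bb' goto b→3
  3='bbb' goto a→4
  4='bbba' goto c→5
  5='bbbac' goto b→6
  6='bbbacb' goto ·  ←P0
  7='a' goto a→8
  8='aa' goto a→9
  9='aaa' goto b→10  ←P1
  10='aaab' goto ·  ←P2

Failure links (BFS by depth):
  fail(1) 'b': from fail(0)=0 chase 'b': 0 ⇒ 0;  out={3}∪out(0)={3}
  fail(7) 'a': from fail(0)=0 chase 'a': 0 ⇒ 0;  out=∅∪out(0)=∅
  fail(2) 'bb': from fail(1)=0 chase 'b': 0 ⇒ 1;  out=∅∪out(1)={3}
  fail(8) 'aa': from fail(7)=0 chase 'a': 0 ⇒ 7;  out=∅∪out(7)=∅
  fail(3) 'bbb': from fail(2)=1 chase 'b': 1 ⇒ 2;  out=∅∪out(2)={3}
  fail(9) 'aaa': from fail(8)=7 chase 'a': 7 ⇒ 8;  out={1}∪out(8)={1}
  fail(4) 'bbba': from fail(3)=2 chase 'a': 2→1→0 ⇒ 7;  out=∅∪out(7)=∅
  fail(10) 'aaab': from fail(9)=8 chase 'b': 8→7→0 ⇒ 1;  out={2}∪out(1)={2,3}
  fail(5) 'bbbac': from fail(4)=7 chase 'c': 7→0 ⇒ 0;  out=∅∪out(0)=∅
  fail(6) 'bbbacb': from fail(5)=0 chase 'b': 0 ⇒ 1;  out={0}∪out(1)={0,3}

Run:
i=0 'a': node 0→7
i=1 'a': node 7→8
i=2 'a': node 8→9  ** P1@[0:2]
i=3 'a': node 9→9 (fail-walked)  ** P1@[1:3]
i=4 'a': node 9→9 (fail-walked)  ** P1@[2:4]
i=5 'b': node 9→10  ** P2@[2:5],P3@[5:5]
i=6 'b': node 10→2 (fail-walked)  ** P3@[6:6]
i=7 'a': node 2→7 (fail-walked)
i=8 'c': node 7→0 (fail-walked)
i=9 'b': node 0→1  ** P3@[9:9]
i=10 'b': node 1→2  ** P3@[10:10]
i=11 'a': node 2→7 (fail-walked)
i=12 'a': node 7→8
i=13 'a': node 8→9  ** P1@[11:13]
i=14 'b': node 9→10  ** P2@[11:14],P3@[14:14]
i=15 'c': node 10→0 (fail-walked)
i=16 'a': node 0→7
i=17 'c': node 7→0 (fail-walked)
i=18 'a': node 0→7
i=19 'c': node 7→0 (fail-walked)
i=20 'a': node 0→7
i=21 'a': node 7→8
i=22 'a': node 8→9  ** P1@[20:22]
i=23 'c': node 9→0 (fail-walked)
i=24 'a': node 0→7
i=25 'a': node 7→8
i=26 'a': node 8→9  ** P1@[24:26]
i=27 'a': node 9→9 (fail-walked)  ** P1@[25:27]
i=28 'b': node 9→10  ** P2@[25:28],P3@[28:28]
i=29 'b': node 10→2 (fail-walked)  ** P3@[29:29]
i=30 'b': node 2→3  ** P3@[30:30]
i=31 'a': node 3→4
i=32 'c': node 4→5
i=33 'b': node 5→6  ** P0@[28:33],P3@[33:33]
i=34 'a': node 6→7 (fail-walked)
i=35 'a': node 7→8
i=36 'a': node 8→9  ** P1@[34:36]

Matches: [[2,1],[3,1],[4,1],[5,2],[5,3],[6,3],[9,3],[10,3],[13,1],[14,2],[14,3],[22,1],[26,1],[27,1],[28,2],[28,3],[29,3],[30,3],[33,0],[33,3],[36,1]]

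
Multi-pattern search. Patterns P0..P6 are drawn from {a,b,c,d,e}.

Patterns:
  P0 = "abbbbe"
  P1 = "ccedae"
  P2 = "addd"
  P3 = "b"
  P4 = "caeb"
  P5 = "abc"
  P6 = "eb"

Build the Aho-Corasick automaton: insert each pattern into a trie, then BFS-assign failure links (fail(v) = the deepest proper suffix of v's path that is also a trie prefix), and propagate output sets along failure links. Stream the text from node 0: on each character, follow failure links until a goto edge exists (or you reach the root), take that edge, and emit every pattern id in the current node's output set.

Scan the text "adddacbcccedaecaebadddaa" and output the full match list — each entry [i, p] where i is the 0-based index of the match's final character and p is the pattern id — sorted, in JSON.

Construct AC machine:
Trie nodes:
  n0 'ε': a→1 b→16 c→7 e→21
  n1 'a': b→2 d→13
  n2 'ab': b→3 c→20
  n3 'abb': b→4
  n4 'abbb': b→5
  n5 'abbbb': e→6
  n6 'abbbbe': ·  [P0 ends]
  n7 'c': a→17 c→8
  n8 'cc': e→9
  n9 'cce': d→10
  n10 'cced': a→11
  n11 'cceda': e→12
  n12 'ccedae': ·  [P1 ends]
  n13 'ad': d→14
  n14 'add': d→15
  n15 'addd': ·  [P2 ends]
  n16 'b': ·  [P3 ends]
  n17 'ca': e→18
  n18 'cae': b→19
  n19 'caeb': ·  [P4 ends]
  n20 'abc': ·  [P5 ends]
  n21 'e': b→22
  n22 'eb': ·  [P6 ends]

BFS fail/out derivation:
  n1('a'): parent n0 fail=0; on 'a' 0 → fail=0;  out ∅∪∅=∅
  n7('c'): parent n0 fail=0; on 'c' 0 → fail=0;  out ∅∪∅=∅
  n16('b'): parent n0 fail=0; on 'b' 0 → fail=0;  out {3}∪∅={3}
  n21('e'): parent n0 fail=0; on 'e' 0 → fail=0;  out ∅∪∅=∅
  n2('ab'): parent n1 fail=0; on 'b' 0 → fail=16;  out ∅∪{3}={3}
  n8('cc'): parent n7 fail=0; on 'c' 0 → fail=7;  out ∅∪∅=∅
  n13('ad'): parent n1 fail=0; on 'd' 0 → fail=0;  out ∅∪∅=∅
  n17('ca'): parent n7 fail=0; on 'a' 0 → fail=1;  out ∅∪∅=∅
  n22('eb'): parent n21 fail=0; on 'b' 0 → fail=16;  out {6}∪{3}={3,6}
  n3('abb'): parent n2 fail=16; on 'b' 16→0 → fail=16;  out ∅∪{3}={3}
  n9('cce'): parent n8 fail=7; on 'e' 7→0 → fail=21;  out ∅∪∅=∅
  n14('add'): parent n13 fail=0; on 'd' 0 → fail=0;  out ∅∪∅=∅
  n18('cae'): parent n17 fail=1; on 'e' 1→0 → fail=21;  out ∅∪∅=∅
  n20('abc'): parent n2 fail=16; on 'c' 16→0 → fail=7;  out {5}∪∅={5}
  n4('abbb'): parent n3 fail=16; on 'b' 16→0 → fail=16;  out ∅∪{3}={3}
  n10('cced'): parent n9 fail=21; on 'd' 21→0 → fail=0;  out ∅∪∅=∅
  n15('addd'): parent n14 fail=0; on 'd' 0 → fail=0;  out {2}∪∅={2}
  n19('caeb'): parent n18 fail=21; on 'b' 21 → fail=22;  out {4}∪{3,6}={3,4,6}
  n5('abbbb'): parent n4 fail=16; on 'b' 16→0 → fail=16;  out ∅∪{3}={3}
  n11('cceda'): parent n10 fail=0; on 'a' 0 → fail=1;  out ∅∪∅=∅
  n6('abbbbe'): parent n5 fail=16; on 'e' 16→0 → fail=21;  out {0}∪∅={0}
  n12('ccedae'): parent n11 fail=1; on 'e' 1→0 → fail=21;  out {1}∪∅={1}

Text stream:
[0] read 'a'  n0⇒n1
[1] read 'd'  n1⇒n13
[2] read 'd'  n13⇒n14
[3] read 'd'  n14⇒n15  ** P2@[0:3]
[4] read 'a'  n15⇒n1 ·f
[5] read 'c'  n1⇒n7 ·f
[6] read 'b'  n7⇒n16 ·f  ** P3@[6:6]
[7] read 'c'  n16⇒n7 ·f
[8] read 'c'  n7⇒n8
[9] read 'c'  n8⇒n8 ·f
[10] read 'e'  n8⇒n9
[11] read 'd'  n9⇒n10
[12] read 'a'  n10⇒n11
[13] read 'e'  n11⇒n12  ** P1@[8:13]
[14] read 'c'  n12⇒n7 ·f
[15] read 'a'  n7⇒n17
[16] read 'e'  n17⇒n18
[17] read 'b'  n18⇒n19  ** P3@[17:17],P4@[14:17],P6@[16:17]
[18] read 'a'  n19⇒n1 ·f
[19] read 'd'  n1⇒n13
[20] read 'd'  n13⇒n14
[21] read 'd'  n14⇒n15  ** P2@[18:21]
[22] read 'a'  n15⇒n1 ·f
[23] read 'a'  n1⇒n1 ·f

All matches (sorted): [[3,2],[6,3],[13,1],[17,3],[17,4],[17,6],[21,2]]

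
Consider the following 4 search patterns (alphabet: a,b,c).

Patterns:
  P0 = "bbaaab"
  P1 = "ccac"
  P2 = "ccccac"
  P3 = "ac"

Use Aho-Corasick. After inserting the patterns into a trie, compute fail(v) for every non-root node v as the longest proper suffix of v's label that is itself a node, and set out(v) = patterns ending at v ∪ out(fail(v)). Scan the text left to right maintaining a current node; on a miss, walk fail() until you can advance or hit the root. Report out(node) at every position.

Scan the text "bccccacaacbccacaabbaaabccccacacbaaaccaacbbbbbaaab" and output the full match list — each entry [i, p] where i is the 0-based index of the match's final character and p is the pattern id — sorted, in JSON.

Build automaton:
Trie nodes:
  0='ε' goto a→15 b→1 c→7
  1='b' goto b→2
  2='bb' goto a→3
  3='bba' goto a→4
  4='bbaa' goto a→5
  5='bbaaa' goto b→6
  6='bbaaab' goto ·  [P0 ends]
  7='c' goto c→8
  8='cc' goto a→9 c→11
  9='cca' goto c→10
  10='ccac' goto ·  [P1 ends]
  11='ccc' goto c→12
  12='cccc' goto a→13
  13='cccca' goto c→14
  14='ccccac' goto ·  [P2 ends]
  15='a' goto c→16
  16='ac' goto ·  [P3 ends]

BFS fail/out derivation:
  fail(1) 'b': from fail(0)=0 chase 'b': 0 ⇒ 0;  out=∅∪out(0)=∅
  fail(7) 'c': from fail(0)=0 chase 'c': 0 ⇒ 0;  out=∅∪out(0)=∅
  fail(15) 'a': from fail(0)=0 chase 'a': 0 ⇒ 0;  out=∅∪out(0)=∅
  fail(2) 'bb': from fail(1)=0 chase 'b': 0 ⇒ 1;  out=∅∪out(1)=∅
  fail(8) 'cc': from fail(7)=0 chase 'c': 0 ⇒ 7;  out=∅∪out(7)=∅
  fail(16) 'ac': from fail(15)=0 chase 'c': 0 ⇒ 7;  out={3}∪out(7)={3}
  fail(3) 'bba': from fail(2)=1 chase 'a': 1→0 ⇒ 15;  out=∅∪out(15)=∅
  fail(9) 'cca': from fail(8)=7 chase 'a': 7→0 ⇒ 15;  out=∅∪out(15)=∅
  fail(11) 'ccc': from fail(8)=7 chase 'c': 7 ⇒ 8;  out=∅∪out(8)=∅
  fail(4) 'bbaa': from fail(3)=15 chase 'a': 15→0 ⇒ 15;  out=∅∪out(15)=∅
  fail(10) 'ccac': from fail(9)=15 chase 'c': 15 ⇒ 16;  out={1}∪out(16)={1,3}
  fail(12) 'cccc': from fail(11)=8 chase 'c': 8 ⇒ 11;  out=∅∪out(11)=∅
  fail(5) 'bbaaa': from fail(4)=15 chase 'a': 15→0 ⇒ 15;  out=∅∪out(15)=∅
  fail(13) 'cccca': from fail(12)=11 chase 'a': 11→8 ⇒ 9;  out=∅∪out(9)=∅
  fail(6) 'bbaaab': from fail(5)=15 chase 'b': 15→0 ⇒ 1;  out={0}∪out(1)={0}
  fail(14) 'ccccac': from fail(13)=9 chase 'c': 9 ⇒ 10;  out={2}∪out(10)={1,2,3}

Text stream:
[0] read 'b'  n0⇒n1
[1] read 'c'  n1⇒n7 (fail-walked)
[2] read 'c'  n7⇒n8
[3] read 'c'  n8⇒n11
[4] read 'c'  n11⇒n12
[5] read 'a'  n12⇒n13
[6] read 'c'  n13⇒n14  → match P1@[3:6],P2@[1:6],P3@[5:6]
[7] read 'a'  n14⇒n15 (fail-walked)
[8] read 'a'  n15⇒n15 (fail-walked)
[9] read 'c'  n15⇒n16  → match P3@[8:9]
[10] read 'b'  n16⇒n1 (fail-walked)
[11] read 'c'  n1⇒n7 (fail-walked)
[12] read 'c'  n7⇒n8
[13] read 'a'  n8⇒n9
[14] read 'c'  n9⇒n10  → match P1@[11:14],P3@[13:14]
[15] read 'a'  n10⇒n15 (fail-walked)
[16] read 'a'  n15⇒n15 (fail-walked)
[17] read 'b'  n15⇒n1 (fail-walked)
[18] read 'b'  n1⇒n2
[19] read 'a'  n2⇒n3
[20] read 'a'  n3⇒n4
[21] read 'a'  n4⇒n5
[22] read 'b'  n5⇒n6  → match P0@[17:22]
[23] read 'c'  n6⇒n7 (fail-walked)
[24] read 'c'  n7⇒n8
[25] read 'c'  n8⇒n11
[26] read 'c'  n11⇒n12
[27] read 'a'  n12⇒n13
[28] read 'c'  n13⇒n14  → match P1@[25:28],P2@[23:28],P3@[27:28]
[29] read 'a'  n14⇒n15 (fail-walked)
[30] read 'c'  n15⇒n16  → match P3@[29:30]
[31] read 'b'  n16⇒n1 (fail-walked)
[32] read 'a'  n1⇒n15 (fail-walked)
[33] read 'a'  n15⇒n15 (fail-walked)
[34] read 'a'  n15⇒n15 (fail-walked)
[35] read 'c'  n15⇒n16  → match P3@[34:35]
[36] read 'c'  n16⇒n8 (fail-walked)
[37] read 'a'  n8⇒n9
[38] read 'a'  n9⇒n15 (fail-walked)
[39] read 'c'  n15⇒n16  → match P3@[38:39]
[40] read 'b'  n16⇒n1 (fail-walked)
[41] read 'b'  n1⇒n2
[42] read 'b'  n2⇒n2 (fail-walked)
[43] read 'b'  n2⇒n2 (fail-walked)
[44] read 'b'  n2⇒n2 (fail-walked)
[45] read 'a'  n2⇒n3
[46] read 'a'  n3⇒n4
[47] read 'a'  n4⇒n5
[48] read 'b'  n5⇒n6  → match P0@[43:48]

Matches: [[6,1],[6,2],[6,3],[9,3],[14,1],[14,3],[22,0],[28,1],[28,2],[28,3],[30,3],[35,3],[39,3],[48,0]]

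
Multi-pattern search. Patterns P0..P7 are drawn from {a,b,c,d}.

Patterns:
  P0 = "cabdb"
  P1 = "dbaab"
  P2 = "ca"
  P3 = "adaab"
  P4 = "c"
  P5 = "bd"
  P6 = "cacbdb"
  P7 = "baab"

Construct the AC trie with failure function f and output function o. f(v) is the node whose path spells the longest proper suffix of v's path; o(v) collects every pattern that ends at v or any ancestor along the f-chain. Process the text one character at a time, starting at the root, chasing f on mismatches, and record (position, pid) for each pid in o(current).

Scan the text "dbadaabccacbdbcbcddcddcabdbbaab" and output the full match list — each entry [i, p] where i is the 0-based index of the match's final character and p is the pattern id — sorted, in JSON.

Build:
Trie (insert patterns):
  0='ε' goto a→11 b→16 c→1 d→6
  1='c' goto a→2  ←P4
  2='ca' goto b→3 c→18  ←P2
  3='cab' goto d→4
  4='cabd' goto b→5
  5='cabdb' goto ·  ←P0
  6='d' goto b→7
  7='db' goto a→8
  8='dba' goto a→9
  9='dbaa' goto b→10
  10='dbaab' goto ·  ←P1
  11='a' goto d→12
  12='ad' goto a→13
  13='ada' goto a→14
  14='adaa' goto b→15
  15='adaab' goto ·  ←P3
  16='b' goto a→22 d→17
  17='bd' goto ·  ←P5
  18='cac' goto b→19
  19='cacb' goto d→20
  20='cacbd' goto b→21
  21='cacbdb' goto ·  ←P6
  22='ba' goto a→23
  23='baa' goto b→24
  24='baab' goto ·  ←P7

Failure links (BFS by depth):
  fail(1) 'c': from fail(0)=0 chase 'c': 0 ⇒ 0;  out={4}∪out(0)={4}
  fail(6) 'd': from fail(0)=0 chase 'd': 0 ⇒ 0;  out=∅∪out(0)=∅
  fail(11) 'a': from fail(0)=0 chase 'a': 0 ⇒ 0;  out=∅∪out(0)=∅
  fail(16) 'b': from fail(0)=0 chase 'b': 0 ⇒ 0;  out=∅∪out(0)=∅
  fail(2) 'ca': from fail(1)=0 chase 'a': 0 ⇒ 11;  out={2}∪out(11)={2}
  fail(7) 'db': from fail(6)=0 chase 'b': 0 ⇒ 16;  out=∅∪out(16)=∅
  fail(12) 'ad': from fail(11)=0 chase 'd': 0 ⇒ 6;  out=∅∪out(6)=∅
  fail(17) 'bd': from fail(16)=0 chase 'd': 0 ⇒ 6;  out={5}∪out(6)={5}
  fail(22) 'ba': from fail(16)=0 chase 'a': 0 ⇒ 11;  out=∅∪out(11)=∅
  fail(3) 'cab': from fail(2)=11 chase 'b': 11→0 ⇒ 16;  out=∅∪out(16)=∅
  fail(8) 'dba': from fail(7)=16 chase 'a': 16 ⇒ 22;  out=∅∪out(22)=∅
  fail(13) 'ada': from fail(12)=6 chase 'a': 6→0 ⇒ 11;  out=∅∪out(11)=∅
  fail(18) 'cac': from fail(2)=11 chase 'c': 11→0 ⇒ 1;  out=∅∪out(1)={4}
  fail(23) 'baa': from fail(22)=11 chase 'a': 11→0 ⇒ 11;  out=∅∪out(11)=∅
  fail(4) 'cabd': from fail(3)=16 chase 'd': 16 ⇒ 17;  out=∅∪out(17)={5}
  fail(9) 'dbaa': from fail(8)=22 chase 'a': 22 ⇒ 23;  out=∅∪out(23)=∅
  fail(14) 'adaa': from fail(13)=11 chase 'a': 11→0 ⇒ 11;  out=∅∪out(11)=∅
  fail(19) 'cacb': from fail(18)=1 chase 'b': 1→0 ⇒ 16;  out=∅∪out(16)=∅
  fail(24) 'baab': from fail(23)=11 chase 'b': 11→0 ⇒ 16;  out={7}∪out(16)={7}
  fail(5) 'cabdb': from fail(4)=17 chase 'b': 17→6 ⇒ 7;  out={0}∪out(7)={0}
  fail(10) 'dbaab': from fail(9)=23 chase 'b': 23 ⇒ 24;  out={1}∪out(24)={1,7}
  fail(15) 'adaab': from fail(14)=11 chase 'b': 11→0 ⇒ 16;  out={3}∪out(16)={3}
  fail(20) 'cacbd': from fail(19)=16 chase 'd': 16 ⇒ 17;  out=∅∪out(17)={5}
  fail(21) 'cacbdb': from fail(20)=17 chase 'b': 17→6 ⇒ 7;  out={6}∪out(7)={6}

Text stream:
i=0 'd': node 0→6
i=1 'b': node 6→7
i=2 'a': node 7→8
i=3 'd': node 8→12 ·f
i=4 'a': node 12→13
i=5 'a': node 13→14
i=6 'b': node 14→15  emit P3@[2:6]
i=7 'c': node 15→1 ·f  emit P4@[7:7]
i=8 'c': node 1→1 ·f  emit P4@[8:8]
i=9 'a': node 1→2  emit P2@[8:9]
i=10 'c': node 2→18  emit P4@[10:10]
i=11 'b': node 18→19
i=12 'd': node 19→20  emit P5@[11:12]
i=13 'b': node 20→21  emit P6@[8:13]
i=14 'c': node 21→1 ·f  emit P4@[14:14]
i=15 'b': node 1→16 ·f
i=16 'c': node 16→1 ·f  emit P4@[16:16]
i=17 'd': node 1→6 ·f
i=18 'd': node 6→6 ·f
i=19 'c': node 6→1 ·f  emit P4@[19:19]
i=20 'd': node 1→6 ·f
i=21 'd': node 6→6 ·f
i=22 'c': node 6→1 ·f  emit P4@[22:22]
i=23 'a': node 1→2  emit P2@[22:23]
i=24 'b': node 2→3
i=25 'd': node 3→4  emit P5@[24:25]
i=26 'b': node 4→5  emit P0@[22:26]
i=27 'b': node 5→16 ·f
i=28 'a': node 16→22
i=29 'a': node 22→23
i=30 'b': node 23→24  emit P7@[27:30]

Result: [[6,3],[7,4],[8,4],[9,2],[10,4],[12,5],[13,6],[14,4],[16,4],[19,4],[22,4],[23,2],[25,5],[26,0],[30,7]]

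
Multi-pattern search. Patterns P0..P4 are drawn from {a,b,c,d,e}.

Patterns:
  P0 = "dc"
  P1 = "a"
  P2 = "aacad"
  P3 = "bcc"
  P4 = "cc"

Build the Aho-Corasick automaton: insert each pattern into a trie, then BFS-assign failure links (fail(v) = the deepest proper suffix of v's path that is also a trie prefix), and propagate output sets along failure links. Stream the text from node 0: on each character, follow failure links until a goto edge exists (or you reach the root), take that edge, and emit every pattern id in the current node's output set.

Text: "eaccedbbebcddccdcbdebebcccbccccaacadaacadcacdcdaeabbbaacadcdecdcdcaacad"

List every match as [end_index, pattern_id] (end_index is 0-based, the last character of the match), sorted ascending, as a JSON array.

Build automaton:
Trie (insert patterns):
  n0 'ε': a→3 b→8 c→11 d→1
  n1 'd': c→2
  n2 'dc': ·  [P0 ends]
  n3 'a': a→4  [P1 ends]
  n4 'aa': c→5
  n5 'aac': a→6
  n6 'aaca': d→7
  n7 'aacad': ·  [P2 ends]
  n8 'b': c→9
  n9 'bc': c→10
  n10 'bcc': ·  [P3 ends]
  n11 'c': c→12
  n12 'cc': ·  [P4 ends]

Failure links (BFS by depth):
  fail(1) 'd': from fail(0)=0 chase 'd': 0 ⇒ 0;  out=∅∪out(0)=∅
  fail(3) 'a': from fail(0)=0 chase 'a': 0 ⇒ 0;  out={1}∪out(0)={1}
  fail(8) 'b': from fail(0)=0 chase 'b': 0 ⇒ 0;  out=∅∪out(0)=∅
  fail(11) 'c': from fail(0)=0 chase 'c': 0 ⇒ 0;  out=∅∪out(0)=∅
  fail(2) 'dc': from fail(1)=0 chase 'c': 0 ⇒ 11;  out={0}∪out(11)={0}
  fail(4) 'aa': from fail(3)=0 chase 'a': 0 ⇒ 3;  out=∅∪out(3)={1}
  fail(9) 'bc': from fail(8)=0 chase 'c': 0 ⇒ 11;  out=∅∪out(11)=∅
  fail(12) 'cc': from fail(11)=0 chase 'c': 0 ⇒ 11;  out={4}∪out(11)={4}
  fail(5) 'aac': from fail(4)=3 chase 'c': 3→0 ⇒ 11;  out=∅∪out(11)=∅
  fail(10) 'bcc': from fail(9)=11 chase 'c': 11 ⇒ 12;  out={3}∪out(12)={3,4}
  fail(6) 'aaca': from fail(5)=11 chase 'a': 11→0 ⇒ 3;  out=∅∪out(3)={1}
  fail(7) 'aacad': from fail(6)=3 chase 'd': 3→0 ⇒ 1;  out={2}∪out(1)={2}

Scan:
[0] read 'e'  n0⇒n0
[1] read 'a'  n0⇒n3  emit P1@[1:1]
[2] read 'c'  n3⇒n11 ·f
[3] read 'c'  n11⇒n12  emit P4@[2:3]
[4] read 'e'  n12⇒n0 ·f
[5] read 'd'  n0⇒n1
[6] read 'b'  n1⇒n8 ·f
[7] read 'b'  n8⇒n8 ·f
[8] read 'e'  n8⇒n0 ·f
[9] read 'b'  n0⇒n8
[10] read 'c'  n8⇒n9
[11] read 'd'  n9⇒n1 ·f
[12] read 'd'  n1⇒n1 ·f
[13] read 'c'  n1⇒n2  emit P0@[12:13]
[14] read 'c'  n2⇒n12 ·f  emit P4@[13:14]
[15] read 'd'  n12⇒n1 ·f
[16] read 'c'  n1⇒n2  emit P0@[15:16]
[17] read 'b'  n2⇒n8 ·f
[18] read 'd'  n8⇒n1 ·f
[19] read 'e'  n1⇒n0 ·f
[20] read 'b'  n0⇒n8
[21] read 'e'  n8⇒n0 ·f
[22] read 'b'  n0⇒n8
[23] read 'c'  n8⇒n9
[24] read 'c'  n9⇒n10  emit P3@[22:24],P4@[23:24]
[25] read 'c'  n10⇒n12 ·f  emit P4@[24:25]
[26] read 'b'  n12⇒n8 ·f
[27] read 'c'  n8⇒n9
[28] read 'c'  n9⇒n10  emit P3@[26:28],P4@[27:28]
[29] read 'c'  n10⇒n12 ·f  emit P4@[28:29]
[30] read 'c'  n12⇒n12 ·f  emit P4@[29:30]
[31] read 'a'  n12⇒n3 ·f  emit P1@[31:31]
[32] read 'a'  n3⇒n4  emit P1@[32:32]
[33] read 'c'  n4⇒n5
[34] read 'a'  n5⇒n6  emit P1@[34:34]
[35] read 'd'  n6⇒n7  emit P2@[31:35]
[36] read 'a'  n7⇒n3 ·f  emit P1@[36:36]
[37] read 'a'  n3⇒n4  emit P1@[37:37]
[38] read 'c'  n4⇒n5
[39] read 'a'  n5⇒n6  emit P1@[39:39]
[40] read 'd'  n6⇒n7  emit P2@[36:40]
[41] read 'c'  n7⇒n2 ·f  emit P0@[40:41]
[42] read 'a'  n2⇒n3 ·f  emit P1@[42:42]
[43] read 'c'  n3⇒n11 ·f
[44] read 'd'  n11⇒n1 ·f
[45] read 'c'  n1⇒n2  emit P0@[44:45]
[46] read 'd'  n2⇒n1 ·f
[47] read 'a'  n1⇒n3 ·f  emit P1@[47:47]
[48] read 'e'  n3⇒n0 ·f
[49] read 'a'  n0⇒n3  emit P1@[49:49]
[50] read 'b'  n3⇒n8 ·f
[51] read 'b'  n8⇒n8 ·f
[52] read 'b'  n8⇒n8 ·f
[53] read 'a'  n8⇒n3 ·f  emit P1@[53:53]
[54] read 'a'  n3⇒n4  emit P1@[54:54]
[55] read 'c'  n4⇒n5
[56] read 'a'  n5⇒n6  emit P1@[56:56]
[57] read 'd'  n6⇒n7  emit P2@[53:57]
[58] read 'c'  n7⇒n2 ·f  emit P0@[57:58]
[59] read 'd'  n2⇒n1 ·f
[60] read 'e'  n1⇒n0 ·f
[61] read 'c'  n0⇒n11
[62] read 'd'  n11⇒n1 ·f
[63] read 'c'  n1⇒n2  emit P0@[62:63]
[64] read 'd'  n2⇒n1 ·f
[65] read 'c'  n1⇒n2  emit P0@[64:65]
[66] read 'a'  n2⇒n3 ·f  emit P1@[66:66]
[67] read 'a'  n3⇒n4  emit P1@[67:67]
[68] read 'c'  n4⇒n5
[69] read 'a'  n5⇒n6  emit P1@[69:69]
[70] read 'd'  n6⇒n7  emit P2@[66:70]

Result: [[1,1],[3,4],[13,0],[14,4],[16,0],[24,3],[24,4],[25,4],[28,3],[28,4],[29,4],[30,4],[31,1],[32,1],[34,1],[35,2],[36,1],[37,1],[39,1],[40,2],[41,0],[42,1],[45,0],[47,1],[49,1],[53,1],[54,1],[56,1],[57,2],[58,0],[63,0],[65,0],[66,1],[67,1],[69,1],[70,2]]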